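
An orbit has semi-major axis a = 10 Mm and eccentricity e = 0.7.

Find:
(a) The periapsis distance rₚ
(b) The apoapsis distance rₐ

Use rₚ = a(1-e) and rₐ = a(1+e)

Convert to SI: a = 10 Mm = 1e+07 m.
(a) rₚ = a(1 − e) = 1e+07 · (1 − 0.7) = 1e+07 · 0.3 ≈ 3e+06 m = 3 Mm.
(b) rₐ = a(1 + e) = 1e+07 · (1 + 0.7) = 1e+07 · 1.7 ≈ 1.7e+07 m = 17 Mm.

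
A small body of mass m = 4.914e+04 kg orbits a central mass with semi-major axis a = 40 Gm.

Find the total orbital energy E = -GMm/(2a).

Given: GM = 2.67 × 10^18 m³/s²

Convert to SI: a = 40 Gm = 4e+10 m.
E = −GMm / (2a).
E = −2.67e+18 · 4.914e+04 / (2 · 4e+10) J ≈ -1.64e+12 J = -1.64 TJ.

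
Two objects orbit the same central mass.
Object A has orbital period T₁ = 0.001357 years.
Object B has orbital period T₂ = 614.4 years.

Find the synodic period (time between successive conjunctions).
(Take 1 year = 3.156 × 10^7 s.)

Convert to SI: T₁ = 0.001357 years = 42826.9 s; T₂ = 614.4 years = 1.93905e+10 s.
T_syn = |T₁ · T₂ / (T₁ − T₂)|.
T_syn = |42826.9 · 1.93905e+10 / (42826.9 − 1.93905e+10)| s ≈ 4.283e+04 s = 0.001357 years.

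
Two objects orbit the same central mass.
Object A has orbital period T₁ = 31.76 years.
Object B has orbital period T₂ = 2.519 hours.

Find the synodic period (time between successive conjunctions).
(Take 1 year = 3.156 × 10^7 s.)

Convert to SI: T₁ = 31.76 years = 1.00235e+09 s; T₂ = 2.519 hours = 9068.4 s.
T_syn = |T₁ · T₂ / (T₁ − T₂)|.
T_syn = |1.00235e+09 · 9068.4 / (1.00235e+09 − 9068.4)| s ≈ 9068 s = 2.519 hours.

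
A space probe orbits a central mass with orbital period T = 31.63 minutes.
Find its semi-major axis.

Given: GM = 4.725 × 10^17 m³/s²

Convert to SI: T = 31.63 minutes = 1897.8 s.
Invert Kepler's third law: a = (GM · T² / (4π²))^(1/3).
Substituting T = 1897.8 s and GM = 4.725e+17 m³/s²:
a = (4.725e+17 · (1897.8)² / (4π²))^(1/3) m
a ≈ 3.506e+07 m = 35.06 Mm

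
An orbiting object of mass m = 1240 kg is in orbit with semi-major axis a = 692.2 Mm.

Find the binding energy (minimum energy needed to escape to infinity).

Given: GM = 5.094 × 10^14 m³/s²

Convert to SI: a = 692.2 Mm = 6.922e+08 m.
Total orbital energy is E = −GMm/(2a); binding energy is E_bind = −E = GMm/(2a).
E_bind = 5.094e+14 · 1240 / (2 · 6.922e+08) J ≈ 4.563e+08 J = 456.3 MJ.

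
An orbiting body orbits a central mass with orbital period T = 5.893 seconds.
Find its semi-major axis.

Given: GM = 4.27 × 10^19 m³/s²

Invert Kepler's third law: a = (GM · T² / (4π²))^(1/3).
Substituting T = 5.893 s and GM = 4.27e+19 m³/s²:
a = (4.27e+19 · (5.893)² / (4π²))^(1/3) m
a ≈ 3.349e+06 m = 3.349 Mm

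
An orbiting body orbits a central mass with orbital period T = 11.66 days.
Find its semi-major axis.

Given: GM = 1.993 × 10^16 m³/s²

Convert to SI: T = 11.66 days = 1.00742e+06 s.
Invert Kepler's third law: a = (GM · T² / (4π²))^(1/3).
Substituting T = 1.00742e+06 s and GM = 1.993e+16 m³/s²:
a = (1.993e+16 · (1.00742e+06)² / (4π²))^(1/3) m
a ≈ 8.002e+08 m = 800.2 Mm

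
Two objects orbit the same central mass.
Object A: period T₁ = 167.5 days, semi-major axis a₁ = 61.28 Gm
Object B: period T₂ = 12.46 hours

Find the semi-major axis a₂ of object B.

Convert to SI: T₁ = 167.5 days = 1.4472e+07 s; a₁ = 61.28 Gm = 6.128e+10 m; T₂ = 12.46 hours = 44856 s.
Kepler's third law: (T₁/T₂)² = (a₁/a₂)³ ⇒ a₂ = a₁ · (T₂/T₁)^(2/3).
T₂/T₁ = 44856 / 1.4472e+07 = 0.0030995.
a₂ = 6.128e+10 · (0.0030995)^(2/3) m ≈ 1.303e+09 m = 1.303 Gm.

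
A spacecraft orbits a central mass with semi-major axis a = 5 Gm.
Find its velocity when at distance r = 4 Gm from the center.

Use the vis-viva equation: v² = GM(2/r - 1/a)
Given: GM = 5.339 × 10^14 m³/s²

Convert to SI: a = 5 Gm = 5e+09 m; r = 4 Gm = 4e+09 m.
Vis-viva: v = √(GM · (2/r − 1/a)).
2/r − 1/a = 2/4e+09 − 1/5e+09 = 3e-10 m⁻¹.
v = √(5.339e+14 · 3e-10) m/s ≈ 400.2 m/s = 400.2 m/s.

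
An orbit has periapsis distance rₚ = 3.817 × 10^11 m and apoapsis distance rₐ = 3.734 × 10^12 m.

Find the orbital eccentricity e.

e = (rₐ − rₚ) / (rₐ + rₚ).
e = (3.734e+12 − 3.817e+11) / (3.734e+12 + 3.817e+11) = 3.3523e+12 / 4.1157e+12 ≈ 0.8145.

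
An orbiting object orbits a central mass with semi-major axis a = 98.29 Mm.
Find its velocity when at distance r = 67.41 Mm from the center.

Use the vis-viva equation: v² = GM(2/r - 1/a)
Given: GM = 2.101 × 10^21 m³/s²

Convert to SI: a = 98.29 Mm = 9.829e+07 m; r = 67.41 Mm = 6.741e+07 m.
Vis-viva: v = √(GM · (2/r − 1/a)).
2/r − 1/a = 2/6.741e+07 − 1/9.829e+07 = 1.94952e-08 m⁻¹.
v = √(2.101e+21 · 1.94952e-08) m/s ≈ 6.4e+06 m/s = 6400 km/s.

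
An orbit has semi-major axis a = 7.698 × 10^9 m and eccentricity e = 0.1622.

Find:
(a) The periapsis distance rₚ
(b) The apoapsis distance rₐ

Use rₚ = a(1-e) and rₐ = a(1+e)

(a) rₚ = a(1 − e) = 7.698e+09 · (1 − 0.1622) = 7.698e+09 · 0.8378 ≈ 6.449e+09 m = 6.449 × 10^9 m.
(b) rₐ = a(1 + e) = 7.698e+09 · (1 + 0.1622) = 7.698e+09 · 1.1622 ≈ 8.947e+09 m = 8.947 × 10^9 m.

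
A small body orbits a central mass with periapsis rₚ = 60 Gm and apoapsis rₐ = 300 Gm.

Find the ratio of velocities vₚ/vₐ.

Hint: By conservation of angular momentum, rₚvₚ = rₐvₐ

Convert to SI: rₚ = 60 Gm = 6e+10 m; rₐ = 300 Gm = 3e+11 m.
Conservation of angular momentum gives rₚvₚ = rₐvₐ, so vₚ/vₐ = rₐ/rₚ.
vₚ/vₐ = 3e+11 / 6e+10 ≈ 5.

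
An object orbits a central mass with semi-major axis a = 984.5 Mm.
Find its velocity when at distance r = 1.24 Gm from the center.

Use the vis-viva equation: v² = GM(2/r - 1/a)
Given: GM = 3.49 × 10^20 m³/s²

Convert to SI: a = 984.5 Mm = 9.845e+08 m; r = 1.24 Gm = 1.24e+09 m.
Vis-viva: v = √(GM · (2/r − 1/a)).
2/r − 1/a = 2/1.24e+09 − 1/9.845e+08 = 5.97159e-10 m⁻¹.
v = √(3.49e+20 · 5.97159e-10) m/s ≈ 4.565e+05 m/s = 456.5 km/s.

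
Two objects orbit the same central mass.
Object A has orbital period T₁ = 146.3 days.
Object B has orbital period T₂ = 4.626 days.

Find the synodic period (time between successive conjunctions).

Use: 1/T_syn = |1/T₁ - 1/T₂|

Convert to SI: T₁ = 146.3 days = 1.26403e+07 s; T₂ = 4.626 days = 399686 s.
T_syn = |T₁ · T₂ / (T₁ − T₂)|.
T_syn = |1.26403e+07 · 399686 / (1.26403e+07 − 399686)| s ≈ 4.127e+05 s = 4.777 days.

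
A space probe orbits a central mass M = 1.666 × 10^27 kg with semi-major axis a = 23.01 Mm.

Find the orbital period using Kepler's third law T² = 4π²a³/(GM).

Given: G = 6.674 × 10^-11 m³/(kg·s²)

Convert to SI: a = 23.01 Mm = 2.301e+07 m.
GM = G · M = 6.674e-11 · 1.666e+27 = 1.11189e+17 m³/s².
Kepler's third law: T = 2π √(a³ / GM).
Substituting a = 2.301e+07 m and GM = 1.11189e+17 m³/s²:
T = 2π √((2.301e+07)³ / 1.11189e+17) s
T ≈ 2080 s = 34.66 minutes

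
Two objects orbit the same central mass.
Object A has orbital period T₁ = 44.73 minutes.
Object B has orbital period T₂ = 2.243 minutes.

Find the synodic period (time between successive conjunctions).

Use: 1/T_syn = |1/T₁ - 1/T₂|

Convert to SI: T₁ = 44.73 minutes = 2683.8 s; T₂ = 2.243 minutes = 134.58 s.
T_syn = |T₁ · T₂ / (T₁ − T₂)|.
T_syn = |2683.8 · 134.58 / (2683.8 − 134.58)| s ≈ 141.7 s = 2.361 minutes.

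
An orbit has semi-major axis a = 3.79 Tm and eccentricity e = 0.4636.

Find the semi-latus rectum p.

Convert to SI: a = 3.79 Tm = 3.79e+12 m.
p = a (1 − e²).
p = 3.79e+12 · (1 − (0.4636)²) = 3.79e+12 · 0.785075 ≈ 2.975e+12 m = 2.975 Tm.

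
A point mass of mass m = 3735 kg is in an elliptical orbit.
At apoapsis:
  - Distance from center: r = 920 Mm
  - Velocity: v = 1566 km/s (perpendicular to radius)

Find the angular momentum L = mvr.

Convert to SI: r = 920 Mm = 9.2e+08 m; v = 1566 km/s = 1.566e+06 m/s.
Since v is perpendicular to r, L = m · v · r.
L = 3735 · 1.566e+06 · 9.2e+08 kg·m²/s ≈ 5.381e+18 kg·m²/s.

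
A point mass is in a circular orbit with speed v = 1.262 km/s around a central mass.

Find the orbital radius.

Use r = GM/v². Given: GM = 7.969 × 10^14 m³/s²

Convert to SI: v = 1.262 km/s = 1262 m/s.
For a circular orbit, v² = GM / r, so r = GM / v².
r = 7.969e+14 / (1262)² m ≈ 5.004e+08 m = 500.4 Mm.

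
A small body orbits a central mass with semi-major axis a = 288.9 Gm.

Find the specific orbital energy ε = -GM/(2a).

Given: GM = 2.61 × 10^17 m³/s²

Convert to SI: a = 288.9 Gm = 2.889e+11 m.
ε = −GM / (2a).
ε = −2.61e+17 / (2 · 2.889e+11) J/kg ≈ -4.517e+05 J/kg = -451.7 kJ/kg.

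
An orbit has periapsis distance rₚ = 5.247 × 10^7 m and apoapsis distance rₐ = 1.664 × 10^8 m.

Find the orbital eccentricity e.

e = (rₐ − rₚ) / (rₐ + rₚ).
e = (1.664e+08 − 5.247e+07) / (1.664e+08 + 5.247e+07) = 1.1393e+08 / 2.1887e+08 ≈ 0.5205.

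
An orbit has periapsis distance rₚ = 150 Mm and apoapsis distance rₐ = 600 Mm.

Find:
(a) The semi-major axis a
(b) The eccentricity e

Convert to SI: rₚ = 150 Mm = 1.5e+08 m; rₐ = 600 Mm = 6e+08 m.
(a) a = (rₚ + rₐ) / 2 = (1.5e+08 + 6e+08) / 2 ≈ 3.75e+08 m = 375 Mm.
(b) e = (rₐ − rₚ) / (rₐ + rₚ) = (6e+08 − 1.5e+08) / (6e+08 + 1.5e+08) ≈ 0.6.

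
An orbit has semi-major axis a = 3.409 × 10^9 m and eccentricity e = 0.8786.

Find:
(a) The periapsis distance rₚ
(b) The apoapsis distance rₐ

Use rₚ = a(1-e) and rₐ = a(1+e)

(a) rₚ = a(1 − e) = 3.409e+09 · (1 − 0.8786) = 3.409e+09 · 0.1214 ≈ 4.139e+08 m = 4.139 × 10^8 m.
(b) rₐ = a(1 + e) = 3.409e+09 · (1 + 0.8786) = 3.409e+09 · 1.8786 ≈ 6.404e+09 m = 6.404 × 10^9 m.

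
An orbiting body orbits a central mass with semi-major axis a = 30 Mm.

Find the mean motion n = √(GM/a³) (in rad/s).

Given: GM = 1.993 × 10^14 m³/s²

Convert to SI: a = 30 Mm = 3e+07 m.
n = √(GM / a³).
n = √(1.993e+14 / (3e+07)³) rad/s ≈ 8.592e-05 rad/s.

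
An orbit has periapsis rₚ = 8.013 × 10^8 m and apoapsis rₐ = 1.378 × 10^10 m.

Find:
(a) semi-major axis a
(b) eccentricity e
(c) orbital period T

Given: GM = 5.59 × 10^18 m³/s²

(a) a = (rₚ + rₐ)/2 = (8.013e+08 + 1.378e+10)/2 ≈ 7.291e+09 m
(b) e = (rₐ − rₚ)/(rₐ + rₚ) = (1.378e+10 − 8.013e+08)/(1.378e+10 + 8.013e+08) ≈ 0.8901
(c) With a = (rₚ + rₐ)/2 = 7.29065e+09 m, T = 2π √(a³/GM) = 2π √((7.29065e+09)³/5.59e+18) s ≈ 1.654e+06 s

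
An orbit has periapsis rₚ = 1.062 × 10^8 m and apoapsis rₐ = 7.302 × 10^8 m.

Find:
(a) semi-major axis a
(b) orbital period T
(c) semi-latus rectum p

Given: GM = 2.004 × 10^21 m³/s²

(a) a = (rₚ + rₐ)/2 = (1.062e+08 + 7.302e+08)/2 ≈ 4.182e+08 m
(b) With a = (rₚ + rₐ)/2 = 4.182e+08 m, T = 2π √(a³/GM) = 2π √((4.182e+08)³/2.004e+21) s ≈ 1200 s
(c) From a = (rₚ + rₐ)/2 = 4.182e+08 m and e = (rₐ − rₚ)/(rₐ + rₚ) = 0.746055, p = a(1 − e²) = 4.182e+08 · (1 − (0.746055)²) ≈ 1.854e+08 m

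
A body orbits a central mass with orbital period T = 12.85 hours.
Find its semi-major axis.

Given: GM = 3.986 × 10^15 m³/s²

Convert to SI: T = 12.85 hours = 46260 s.
Invert Kepler's third law: a = (GM · T² / (4π²))^(1/3).
Substituting T = 46260 s and GM = 3.986e+15 m³/s²:
a = (3.986e+15 · (46260)² / (4π²))^(1/3) m
a ≈ 6.001e+07 m = 60.01 Mm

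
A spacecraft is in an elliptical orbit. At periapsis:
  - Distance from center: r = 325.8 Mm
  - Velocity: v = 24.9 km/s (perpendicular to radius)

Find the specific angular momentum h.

Convert to SI: r = 325.8 Mm = 3.258e+08 m; v = 24.9 km/s = 24900 m/s.
With v perpendicular to r, h = r · v.
h = 3.258e+08 · 24900 m²/s ≈ 8.112e+12 m²/s.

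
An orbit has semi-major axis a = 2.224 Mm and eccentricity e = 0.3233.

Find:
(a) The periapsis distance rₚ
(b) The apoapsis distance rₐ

Convert to SI: a = 2.224 Mm = 2.224e+06 m.
(a) rₚ = a(1 − e) = 2.224e+06 · (1 − 0.3233) = 2.224e+06 · 0.6767 ≈ 1.505e+06 m = 1.505 Mm.
(b) rₐ = a(1 + e) = 2.224e+06 · (1 + 0.3233) = 2.224e+06 · 1.3233 ≈ 2.943e+06 m = 2.943 Mm.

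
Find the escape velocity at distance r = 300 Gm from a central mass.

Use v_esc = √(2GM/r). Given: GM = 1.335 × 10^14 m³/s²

Convert to SI: r = 300 Gm = 3e+11 m.
Escape velocity comes from setting total energy to zero: ½v² − GM/r = 0 ⇒ v_esc = √(2GM / r).
v_esc = √(2 · 1.335e+14 / 3e+11) m/s ≈ 29.83 m/s = 29.83 m/s.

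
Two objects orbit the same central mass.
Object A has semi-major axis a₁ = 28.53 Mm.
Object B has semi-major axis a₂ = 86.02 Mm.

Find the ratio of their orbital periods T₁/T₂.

Convert to SI: a₁ = 28.53 Mm = 2.853e+07 m; a₂ = 86.02 Mm = 8.602e+07 m.
From Kepler's third law, (T₁/T₂)² = (a₁/a₂)³, so T₁/T₂ = (a₁/a₂)^(3/2).
a₁/a₂ = 2.853e+07 / 8.602e+07 = 0.331667.
T₁/T₂ = (0.331667)^(3/2) ≈ 0.191.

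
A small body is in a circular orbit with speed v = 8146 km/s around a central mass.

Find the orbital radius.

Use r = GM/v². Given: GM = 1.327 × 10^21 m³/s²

Convert to SI: v = 8146 km/s = 8.146e+06 m/s.
For a circular orbit, v² = GM / r, so r = GM / v².
r = 1.327e+21 / (8.146e+06)² m ≈ 2e+07 m = 20 Mm.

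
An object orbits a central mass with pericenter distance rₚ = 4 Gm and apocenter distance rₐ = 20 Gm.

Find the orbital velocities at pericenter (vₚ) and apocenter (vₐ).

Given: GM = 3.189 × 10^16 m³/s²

Convert to SI: rₚ = 4 Gm = 4e+09 m; rₐ = 20 Gm = 2e+10 m.
Use the vis-viva equation v² = GM(2/r − 1/a) with a = (rₚ + rₐ)/2 = (4e+09 + 2e+10)/2 = 1.2e+10 m.
vₚ = √(GM · (2/rₚ − 1/a)) = √(3.189e+16 · (2/4e+09 − 1/1.2e+10)) m/s ≈ 3645 m/s = 3.645 km/s.
vₐ = √(GM · (2/rₐ − 1/a)) = √(3.189e+16 · (2/2e+10 − 1/1.2e+10)) m/s ≈ 729 m/s = 729 m/s.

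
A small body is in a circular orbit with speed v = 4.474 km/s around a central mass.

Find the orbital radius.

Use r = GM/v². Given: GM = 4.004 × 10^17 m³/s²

Convert to SI: v = 4.474 km/s = 4474 m/s.
For a circular orbit, v² = GM / r, so r = GM / v².
r = 4.004e+17 / (4474)² m ≈ 2e+10 m = 20 Gm.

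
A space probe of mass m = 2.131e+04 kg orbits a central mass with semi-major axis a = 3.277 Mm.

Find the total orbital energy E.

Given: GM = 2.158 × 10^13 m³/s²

Convert to SI: a = 3.277 Mm = 3.277e+06 m.
E = −GMm / (2a).
E = −2.158e+13 · 2.131e+04 / (2 · 3.277e+06) J ≈ -7.017e+10 J = -70.17 GJ.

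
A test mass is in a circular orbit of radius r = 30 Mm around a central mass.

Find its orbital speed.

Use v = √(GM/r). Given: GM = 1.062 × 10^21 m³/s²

Convert to SI: r = 30 Mm = 3e+07 m.
For a circular orbit, gravity supplies the centripetal force, so v = √(GM / r).
v = √(1.062e+21 / 3e+07) m/s ≈ 5.95e+06 m/s = 5950 km/s.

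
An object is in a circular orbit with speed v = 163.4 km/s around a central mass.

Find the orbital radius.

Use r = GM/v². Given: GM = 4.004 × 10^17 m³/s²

Convert to SI: v = 163.4 km/s = 163400 m/s.
For a circular orbit, v² = GM / r, so r = GM / v².
r = 4.004e+17 / (163400)² m ≈ 1.5e+07 m = 15 Mm.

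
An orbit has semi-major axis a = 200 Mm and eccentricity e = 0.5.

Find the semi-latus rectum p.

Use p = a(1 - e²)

Convert to SI: a = 200 Mm = 2e+08 m.
p = a (1 − e²).
p = 2e+08 · (1 − (0.5)²) = 2e+08 · 0.75 ≈ 1.5e+08 m = 150 Mm.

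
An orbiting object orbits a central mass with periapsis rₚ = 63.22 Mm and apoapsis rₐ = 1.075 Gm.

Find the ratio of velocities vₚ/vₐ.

Convert to SI: rₚ = 63.22 Mm = 6.322e+07 m; rₐ = 1.075 Gm = 1.075e+09 m.
Conservation of angular momentum gives rₚvₚ = rₐvₐ, so vₚ/vₐ = rₐ/rₚ.
vₚ/vₐ = 1.075e+09 / 6.322e+07 ≈ 17.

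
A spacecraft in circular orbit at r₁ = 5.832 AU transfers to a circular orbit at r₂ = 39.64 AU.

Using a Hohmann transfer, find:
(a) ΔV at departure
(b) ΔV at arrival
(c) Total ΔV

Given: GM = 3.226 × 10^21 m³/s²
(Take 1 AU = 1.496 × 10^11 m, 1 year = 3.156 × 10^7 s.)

Convert to SI: r₁ = 5.832 AU = 8.72467e+11 m; r₂ = 39.64 AU = 5.93014e+12 m.
Transfer semi-major axis: a_t = (r₁ + r₂)/2 = (8.72467e+11 + 5.93014e+12)/2 = 3.40131e+12 m.
Circular speeds: v₁ = √(GM/r₁) = 60807.6 m/s, v₂ = √(GM/r₂) = 23323.8 m/s.
Transfer speeds (vis-viva v² = GM(2/r − 1/a_t)): v₁ᵗ = 80291.1 m/s, v₂ᵗ = 11812.8 m/s.
(a) ΔV₁ = |v₁ᵗ − v₁| ≈ 1.948e+04 m/s = 4.11 AU/year.
(b) ΔV₂ = |v₂ − v₂ᵗ| ≈ 1.151e+04 m/s = 2.428 AU/year.
(c) ΔV_total = ΔV₁ + ΔV₂ ≈ 3.099e+04 m/s = 6.539 AU/year.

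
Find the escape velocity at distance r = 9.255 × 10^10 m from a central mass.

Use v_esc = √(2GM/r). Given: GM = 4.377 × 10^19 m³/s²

Escape velocity comes from setting total energy to zero: ½v² − GM/r = 0 ⇒ v_esc = √(2GM / r).
v_esc = √(2 · 4.377e+19 / 9.255e+10) m/s ≈ 3.075e+04 m/s = 30.75 km/s.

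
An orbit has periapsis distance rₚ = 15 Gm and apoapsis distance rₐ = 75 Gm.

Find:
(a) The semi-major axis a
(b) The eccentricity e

Convert to SI: rₚ = 15 Gm = 1.5e+10 m; rₐ = 75 Gm = 7.5e+10 m.
(a) a = (rₚ + rₐ) / 2 = (1.5e+10 + 7.5e+10) / 2 ≈ 4.5e+10 m = 45 Gm.
(b) e = (rₐ − rₚ) / (rₐ + rₚ) = (7.5e+10 − 1.5e+10) / (7.5e+10 + 1.5e+10) ≈ 0.6667.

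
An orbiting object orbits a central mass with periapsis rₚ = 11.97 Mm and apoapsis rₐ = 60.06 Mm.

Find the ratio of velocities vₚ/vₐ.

Convert to SI: rₚ = 11.97 Mm = 1.197e+07 m; rₐ = 60.06 Mm = 6.006e+07 m.
Conservation of angular momentum gives rₚvₚ = rₐvₐ, so vₚ/vₐ = rₐ/rₚ.
vₚ/vₐ = 6.006e+07 / 1.197e+07 ≈ 5.018.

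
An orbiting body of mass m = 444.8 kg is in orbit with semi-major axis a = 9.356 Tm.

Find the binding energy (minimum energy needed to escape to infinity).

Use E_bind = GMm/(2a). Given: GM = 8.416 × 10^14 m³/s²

Convert to SI: a = 9.356 Tm = 9.356e+12 m.
Total orbital energy is E = −GMm/(2a); binding energy is E_bind = −E = GMm/(2a).
E_bind = 8.416e+14 · 444.8 / (2 · 9.356e+12) J ≈ 2.001e+04 J = 20.01 kJ.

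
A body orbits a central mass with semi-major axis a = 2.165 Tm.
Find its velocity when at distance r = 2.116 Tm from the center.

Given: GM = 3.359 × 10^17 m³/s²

Convert to SI: a = 2.165 Tm = 2.165e+12 m; r = 2.116 Tm = 2.116e+12 m.
Vis-viva: v = √(GM · (2/r − 1/a)).
2/r − 1/a = 2/2.116e+12 − 1/2.165e+12 = 4.83286e-13 m⁻¹.
v = √(3.359e+17 · 4.83286e-13) m/s ≈ 402.9 m/s = 402.9 m/s.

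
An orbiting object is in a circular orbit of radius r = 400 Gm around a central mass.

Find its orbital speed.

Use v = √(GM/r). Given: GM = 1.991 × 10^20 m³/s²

Convert to SI: r = 400 Gm = 4e+11 m.
For a circular orbit, gravity supplies the centripetal force, so v = √(GM / r).
v = √(1.991e+20 / 4e+11) m/s ≈ 2.231e+04 m/s = 22.31 km/s.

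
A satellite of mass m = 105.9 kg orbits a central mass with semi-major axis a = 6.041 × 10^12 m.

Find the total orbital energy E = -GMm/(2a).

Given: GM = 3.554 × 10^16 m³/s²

E = −GMm / (2a).
E = −3.554e+16 · 105.9 / (2 · 6.041e+12) J ≈ -3.115e+05 J = -311.5 kJ.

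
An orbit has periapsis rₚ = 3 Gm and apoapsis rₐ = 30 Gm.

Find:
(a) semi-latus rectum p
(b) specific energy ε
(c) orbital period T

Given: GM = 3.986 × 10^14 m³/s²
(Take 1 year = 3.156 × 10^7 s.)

Convert to SI: rₚ = 3 Gm = 3e+09 m; rₐ = 30 Gm = 3e+10 m.
(a) From a = (rₚ + rₐ)/2 = 1.65e+10 m and e = (rₐ − rₚ)/(rₐ + rₚ) = 0.818182, p = a(1 − e²) = 1.65e+10 · (1 − (0.818182)²) ≈ 5.455e+09 m
(b) With a = (rₚ + rₐ)/2 = 1.65e+10 m, ε = −GM/(2a) = −3.986e+14/(2 · 1.65e+10) J/kg ≈ -1.208e+04 J/kg
(c) With a = (rₚ + rₐ)/2 = 1.65e+10 m, T = 2π √(a³/GM) = 2π √((1.65e+10)³/3.986e+14) s ≈ 6.67e+08 s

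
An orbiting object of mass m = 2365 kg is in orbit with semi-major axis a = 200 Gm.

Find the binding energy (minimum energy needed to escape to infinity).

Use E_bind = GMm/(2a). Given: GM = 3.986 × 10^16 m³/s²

Convert to SI: a = 200 Gm = 2e+11 m.
Total orbital energy is E = −GMm/(2a); binding energy is E_bind = −E = GMm/(2a).
E_bind = 3.986e+16 · 2365 / (2 · 2e+11) J ≈ 2.357e+08 J = 235.7 MJ.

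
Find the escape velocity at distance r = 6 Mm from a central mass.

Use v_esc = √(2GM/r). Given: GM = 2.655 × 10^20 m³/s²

Convert to SI: r = 6 Mm = 6e+06 m.
Escape velocity comes from setting total energy to zero: ½v² − GM/r = 0 ⇒ v_esc = √(2GM / r).
v_esc = √(2 · 2.655e+20 / 6e+06) m/s ≈ 9.407e+06 m/s = 9407 km/s.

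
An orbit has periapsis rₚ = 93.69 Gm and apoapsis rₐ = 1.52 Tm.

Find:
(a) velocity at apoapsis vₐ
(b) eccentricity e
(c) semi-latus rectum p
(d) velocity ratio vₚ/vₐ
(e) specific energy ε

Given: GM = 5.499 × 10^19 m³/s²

Convert to SI: rₚ = 93.69 Gm = 9.369e+10 m; rₐ = 1.52 Tm = 1.52e+12 m.
(a) With a = (rₚ + rₐ)/2 = 8.06845e+11 m, vₐ = √(GM (2/rₐ − 1/a)) = √(5.499e+19 · (2/1.52e+12 − 1/8.06845e+11)) m/s ≈ 2050 m/s
(b) e = (rₐ − rₚ)/(rₐ + rₚ) = (1.52e+12 − 9.369e+10)/(1.52e+12 + 9.369e+10) ≈ 0.8839
(c) From a = (rₚ + rₐ)/2 = 8.06845e+11 m and e = (rₐ − rₚ)/(rₐ + rₚ) = 0.883881, p = a(1 − e²) = 8.06845e+11 · (1 − (0.883881)²) ≈ 1.765e+11 m
(d) Conservation of angular momentum (rₚvₚ = rₐvₐ) gives vₚ/vₐ = rₐ/rₚ = 1.52e+12/9.369e+10 ≈ 16.22
(e) With a = (rₚ + rₐ)/2 = 8.06845e+11 m, ε = −GM/(2a) = −5.499e+19/(2 · 8.06845e+11) J/kg ≈ -3.408e+07 J/kg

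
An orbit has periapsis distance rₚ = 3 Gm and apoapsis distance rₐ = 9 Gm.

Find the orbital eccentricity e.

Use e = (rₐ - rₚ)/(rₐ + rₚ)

Convert to SI: rₚ = 3 Gm = 3e+09 m; rₐ = 9 Gm = 9e+09 m.
e = (rₐ − rₚ) / (rₐ + rₚ).
e = (9e+09 − 3e+09) / (9e+09 + 3e+09) = 6e+09 / 1.2e+10 ≈ 0.5.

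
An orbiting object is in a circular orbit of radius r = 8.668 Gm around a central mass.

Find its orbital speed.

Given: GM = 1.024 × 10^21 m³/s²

Convert to SI: r = 8.668 Gm = 8.668e+09 m.
For a circular orbit, gravity supplies the centripetal force, so v = √(GM / r).
v = √(1.024e+21 / 8.668e+09) m/s ≈ 3.437e+05 m/s = 343.7 km/s.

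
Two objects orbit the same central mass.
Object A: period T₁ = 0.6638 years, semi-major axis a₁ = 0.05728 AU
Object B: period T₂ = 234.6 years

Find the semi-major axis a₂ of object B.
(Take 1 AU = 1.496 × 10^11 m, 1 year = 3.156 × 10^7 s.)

Convert to SI: T₁ = 0.6638 years = 2.09495e+07 s; a₁ = 0.05728 AU = 8.56909e+09 m; T₂ = 234.6 years = 7.40398e+09 s.
Kepler's third law: (T₁/T₂)² = (a₁/a₂)³ ⇒ a₂ = a₁ · (T₂/T₁)^(2/3).
T₂/T₁ = 7.40398e+09 / 2.09495e+07 = 353.42.
a₂ = 8.56909e+09 · (353.42)^(2/3) m ≈ 4.283e+11 m = 2.863 AU.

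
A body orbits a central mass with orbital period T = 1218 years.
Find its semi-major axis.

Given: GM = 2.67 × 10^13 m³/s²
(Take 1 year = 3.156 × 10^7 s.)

Convert to SI: T = 1218 years = 3.84401e+10 s.
Invert Kepler's third law: a = (GM · T² / (4π²))^(1/3).
Substituting T = 3.84401e+10 s and GM = 2.67e+13 m³/s²:
a = (2.67e+13 · (3.84401e+10)² / (4π²))^(1/3) m
a ≈ 9.998e+10 m = 99.98 Gm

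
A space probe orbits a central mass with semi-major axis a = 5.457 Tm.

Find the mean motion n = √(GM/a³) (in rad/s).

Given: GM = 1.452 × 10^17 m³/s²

Convert to SI: a = 5.457 Tm = 5.457e+12 m.
n = √(GM / a³).
n = √(1.452e+17 / (5.457e+12)³) rad/s ≈ 2.989e-11 rad/s.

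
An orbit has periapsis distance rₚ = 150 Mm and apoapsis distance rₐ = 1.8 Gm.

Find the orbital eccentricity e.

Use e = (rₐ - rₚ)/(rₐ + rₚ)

Convert to SI: rₚ = 150 Mm = 1.5e+08 m; rₐ = 1.8 Gm = 1.8e+09 m.
e = (rₐ − rₚ) / (rₐ + rₚ).
e = (1.8e+09 − 1.5e+08) / (1.8e+09 + 1.5e+08) = 1.65e+09 / 1.95e+09 ≈ 0.8462.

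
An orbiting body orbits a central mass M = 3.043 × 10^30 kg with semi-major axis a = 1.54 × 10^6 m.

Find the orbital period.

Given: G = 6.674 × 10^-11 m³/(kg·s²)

GM = G · M = 6.674e-11 · 3.043e+30 = 2.0309e+20 m³/s².
Kepler's third law: T = 2π √(a³ / GM).
Substituting a = 1.54e+06 m and GM = 2.0309e+20 m³/s²:
T = 2π √((1.54e+06)³ / 2.0309e+20) s
T ≈ 0.8426 s = 0.8426 seconds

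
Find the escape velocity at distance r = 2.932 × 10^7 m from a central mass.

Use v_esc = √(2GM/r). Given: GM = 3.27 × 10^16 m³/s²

Escape velocity comes from setting total energy to zero: ½v² − GM/r = 0 ⇒ v_esc = √(2GM / r).
v_esc = √(2 · 3.27e+16 / 2.932e+07) m/s ≈ 4.723e+04 m/s = 47.23 km/s.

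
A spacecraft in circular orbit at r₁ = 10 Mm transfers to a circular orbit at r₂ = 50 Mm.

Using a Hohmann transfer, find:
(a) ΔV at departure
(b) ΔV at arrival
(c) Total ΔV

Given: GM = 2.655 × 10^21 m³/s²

Convert to SI: r₁ = 10 Mm = 1e+07 m; r₂ = 50 Mm = 5e+07 m.
Transfer semi-major axis: a_t = (r₁ + r₂)/2 = (1e+07 + 5e+07)/2 = 3e+07 m.
Circular speeds: v₁ = √(GM/r₁) = 1.62942e+07 m/s, v₂ = √(GM/r₂) = 7.28697e+06 m/s.
Transfer speeds (vis-viva v² = GM(2/r − 1/a_t)): v₁ᵗ = 2.10357e+07 m/s, v₂ᵗ = 4.20714e+06 m/s.
(a) ΔV₁ = |v₁ᵗ − v₁| ≈ 4.742e+06 m/s = 4742 km/s.
(b) ΔV₂ = |v₂ − v₂ᵗ| ≈ 3.08e+06 m/s = 3080 km/s.
(c) ΔV_total = ΔV₁ + ΔV₂ ≈ 7.821e+06 m/s = 7821 km/s.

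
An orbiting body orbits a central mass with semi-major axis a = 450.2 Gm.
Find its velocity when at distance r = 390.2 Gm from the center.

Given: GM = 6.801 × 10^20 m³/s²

Convert to SI: a = 450.2 Gm = 4.502e+11 m; r = 390.2 Gm = 3.902e+11 m.
Vis-viva: v = √(GM · (2/r − 1/a)).
2/r − 1/a = 2/3.902e+11 − 1/4.502e+11 = 2.90434e-12 m⁻¹.
v = √(6.801e+20 · 2.90434e-12) m/s ≈ 4.444e+04 m/s = 44.44 km/s.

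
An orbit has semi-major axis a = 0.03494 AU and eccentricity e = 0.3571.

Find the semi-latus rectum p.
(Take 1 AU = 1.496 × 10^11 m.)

Convert to SI: a = 0.03494 AU = 5.22702e+09 m.
p = a (1 − e²).
p = 5.22702e+09 · (1 − (0.3571)²) = 5.22702e+09 · 0.87248 ≈ 4.56e+09 m = 0.03048 AU.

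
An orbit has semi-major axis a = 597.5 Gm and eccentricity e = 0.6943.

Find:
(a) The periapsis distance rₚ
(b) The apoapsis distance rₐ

Convert to SI: a = 597.5 Gm = 5.975e+11 m.
(a) rₚ = a(1 − e) = 5.975e+11 · (1 − 0.6943) = 5.975e+11 · 0.3057 ≈ 1.827e+11 m = 182.7 Gm.
(b) rₐ = a(1 + e) = 5.975e+11 · (1 + 0.6943) = 5.975e+11 · 1.6943 ≈ 1.012e+12 m = 1.012 Tm.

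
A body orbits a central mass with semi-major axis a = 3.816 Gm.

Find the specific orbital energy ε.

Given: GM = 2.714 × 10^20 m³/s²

Convert to SI: a = 3.816 Gm = 3.816e+09 m.
ε = −GM / (2a).
ε = −2.714e+20 / (2 · 3.816e+09) J/kg ≈ -3.556e+10 J/kg = -35.56 GJ/kg.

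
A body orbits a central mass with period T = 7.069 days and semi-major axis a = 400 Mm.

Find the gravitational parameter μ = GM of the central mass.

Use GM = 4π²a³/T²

Convert to SI: T = 7.069 days = 610762 s; a = 400 Mm = 4e+08 m.
GM = 4π² · a³ / T².
GM = 4π² · (4e+08)³ / (610762)² m³/s² ≈ 6.773e+15 m³/s² = 6.773 × 10^15 m³/s².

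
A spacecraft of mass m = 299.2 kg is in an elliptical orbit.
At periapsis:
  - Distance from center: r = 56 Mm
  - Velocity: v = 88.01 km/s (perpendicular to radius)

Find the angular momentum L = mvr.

Convert to SI: r = 56 Mm = 5.6e+07 m; v = 88.01 km/s = 88010 m/s.
Since v is perpendicular to r, L = m · v · r.
L = 299.2 · 88010 · 5.6e+07 kg·m²/s ≈ 1.475e+15 kg·m²/s.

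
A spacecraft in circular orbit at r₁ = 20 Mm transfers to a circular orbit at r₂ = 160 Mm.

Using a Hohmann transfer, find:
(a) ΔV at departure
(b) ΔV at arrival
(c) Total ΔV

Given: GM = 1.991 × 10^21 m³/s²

Convert to SI: r₁ = 20 Mm = 2e+07 m; r₂ = 160 Mm = 1.6e+08 m.
Transfer semi-major axis: a_t = (r₁ + r₂)/2 = (2e+07 + 1.6e+08)/2 = 9e+07 m.
Circular speeds: v₁ = √(GM/r₁) = 9.97747e+06 m/s, v₂ = √(GM/r₂) = 3.52757e+06 m/s.
Transfer speeds (vis-viva v² = GM(2/r − 1/a_t)): v₁ᵗ = 1.33033e+07 m/s, v₂ᵗ = 1.66291e+06 m/s.
(a) ΔV₁ = |v₁ᵗ − v₁| ≈ 3.326e+06 m/s = 3326 km/s.
(b) ΔV₂ = |v₂ − v₂ᵗ| ≈ 1.865e+06 m/s = 1865 km/s.
(c) ΔV_total = ΔV₁ + ΔV₂ ≈ 5.19e+06 m/s = 5190 km/s.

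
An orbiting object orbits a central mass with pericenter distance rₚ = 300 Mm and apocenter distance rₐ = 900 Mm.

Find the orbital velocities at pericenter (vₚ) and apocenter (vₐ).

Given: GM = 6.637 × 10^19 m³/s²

Convert to SI: rₚ = 300 Mm = 3e+08 m; rₐ = 900 Mm = 9e+08 m.
Use the vis-viva equation v² = GM(2/r − 1/a) with a = (rₚ + rₐ)/2 = (3e+08 + 9e+08)/2 = 6e+08 m.
vₚ = √(GM · (2/rₚ − 1/a)) = √(6.637e+19 · (2/3e+08 − 1/6e+08)) m/s ≈ 5.761e+05 m/s = 576.1 km/s.
vₐ = √(GM · (2/rₐ − 1/a)) = √(6.637e+19 · (2/9e+08 − 1/6e+08)) m/s ≈ 1.92e+05 m/s = 192 km/s.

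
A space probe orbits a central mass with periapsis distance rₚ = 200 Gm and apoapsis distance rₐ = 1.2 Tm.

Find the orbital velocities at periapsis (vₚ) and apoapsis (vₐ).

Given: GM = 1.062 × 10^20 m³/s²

Convert to SI: rₚ = 200 Gm = 2e+11 m; rₐ = 1.2 Tm = 1.2e+12 m.
Use the vis-viva equation v² = GM(2/r − 1/a) with a = (rₚ + rₐ)/2 = (2e+11 + 1.2e+12)/2 = 7e+11 m.
vₚ = √(GM · (2/rₚ − 1/a)) = √(1.062e+20 · (2/2e+11 − 1/7e+11)) m/s ≈ 3.017e+04 m/s = 30.17 km/s.
vₐ = √(GM · (2/rₐ − 1/a)) = √(1.062e+20 · (2/1.2e+12 − 1/7e+11)) m/s ≈ 5028 m/s = 5.028 km/s.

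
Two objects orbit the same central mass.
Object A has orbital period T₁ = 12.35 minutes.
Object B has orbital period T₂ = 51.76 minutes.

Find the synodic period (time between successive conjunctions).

Convert to SI: T₁ = 12.35 minutes = 741 s; T₂ = 51.76 minutes = 3105.6 s.
T_syn = |T₁ · T₂ / (T₁ − T₂)|.
T_syn = |741 · 3105.6 / (741 − 3105.6)| s ≈ 973.2 s = 16.22 minutes.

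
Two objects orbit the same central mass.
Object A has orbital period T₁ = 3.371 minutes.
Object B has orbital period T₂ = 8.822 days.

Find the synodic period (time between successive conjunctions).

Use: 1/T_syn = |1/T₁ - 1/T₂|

Convert to SI: T₁ = 3.371 minutes = 202.26 s; T₂ = 8.822 days = 762221 s.
T_syn = |T₁ · T₂ / (T₁ − T₂)|.
T_syn = |202.26 · 762221 / (202.26 − 762221)| s ≈ 202.3 s = 3.372 minutes.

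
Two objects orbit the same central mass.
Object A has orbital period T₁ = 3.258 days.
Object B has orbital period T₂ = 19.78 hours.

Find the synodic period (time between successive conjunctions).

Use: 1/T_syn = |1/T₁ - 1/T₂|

Convert to SI: T₁ = 3.258 days = 281491 s; T₂ = 19.78 hours = 71208 s.
T_syn = |T₁ · T₂ / (T₁ − T₂)|.
T_syn = |281491 · 71208 / (281491 − 71208)| s ≈ 9.532e+04 s = 1.103 days.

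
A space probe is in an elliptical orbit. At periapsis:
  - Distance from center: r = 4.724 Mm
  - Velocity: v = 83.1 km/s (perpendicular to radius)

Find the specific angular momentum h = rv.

Convert to SI: r = 4.724 Mm = 4.724e+06 m; v = 83.1 km/s = 83100 m/s.
With v perpendicular to r, h = r · v.
h = 4.724e+06 · 83100 m²/s ≈ 3.926e+11 m²/s.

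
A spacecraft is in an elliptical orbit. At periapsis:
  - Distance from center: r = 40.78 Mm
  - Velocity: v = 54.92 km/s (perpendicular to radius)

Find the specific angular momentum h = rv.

Convert to SI: r = 40.78 Mm = 4.078e+07 m; v = 54.92 km/s = 54920 m/s.
With v perpendicular to r, h = r · v.
h = 4.078e+07 · 54920 m²/s ≈ 2.24e+12 m²/s.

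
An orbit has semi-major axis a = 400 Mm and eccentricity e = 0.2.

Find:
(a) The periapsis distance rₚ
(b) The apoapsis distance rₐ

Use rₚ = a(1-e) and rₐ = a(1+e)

Convert to SI: a = 400 Mm = 4e+08 m.
(a) rₚ = a(1 − e) = 4e+08 · (1 − 0.2) = 4e+08 · 0.8 ≈ 3.2e+08 m = 320 Mm.
(b) rₐ = a(1 + e) = 4e+08 · (1 + 0.2) = 4e+08 · 1.2 ≈ 4.8e+08 m = 480 Mm.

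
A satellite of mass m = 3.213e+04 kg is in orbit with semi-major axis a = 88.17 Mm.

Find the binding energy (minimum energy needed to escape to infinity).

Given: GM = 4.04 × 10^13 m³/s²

Convert to SI: a = 88.17 Mm = 8.817e+07 m.
Total orbital energy is E = −GMm/(2a); binding energy is E_bind = −E = GMm/(2a).
E_bind = 4.04e+13 · 3.213e+04 / (2 · 8.817e+07) J ≈ 7.361e+09 J = 7.361 GJ.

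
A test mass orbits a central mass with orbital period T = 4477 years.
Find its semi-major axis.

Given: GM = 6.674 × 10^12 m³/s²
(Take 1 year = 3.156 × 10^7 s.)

Convert to SI: T = 4477 years = 1.41294e+11 s.
Invert Kepler's third law: a = (GM · T² / (4π²))^(1/3).
Substituting T = 1.41294e+11 s and GM = 6.674e+12 m³/s²:
a = (6.674e+12 · (1.41294e+11)² / (4π²))^(1/3) m
a ≈ 1.5e+11 m = 150 Gm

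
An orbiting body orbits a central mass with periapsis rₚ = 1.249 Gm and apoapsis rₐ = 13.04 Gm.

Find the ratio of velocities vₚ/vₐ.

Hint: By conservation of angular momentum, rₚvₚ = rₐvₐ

Convert to SI: rₚ = 1.249 Gm = 1.249e+09 m; rₐ = 13.04 Gm = 1.304e+10 m.
Conservation of angular momentum gives rₚvₚ = rₐvₐ, so vₚ/vₐ = rₐ/rₚ.
vₚ/vₐ = 1.304e+10 / 1.249e+09 ≈ 10.44.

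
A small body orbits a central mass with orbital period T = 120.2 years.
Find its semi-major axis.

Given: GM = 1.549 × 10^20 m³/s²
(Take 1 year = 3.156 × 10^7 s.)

Convert to SI: T = 120.2 years = 3.79351e+09 s.
Invert Kepler's third law: a = (GM · T² / (4π²))^(1/3).
Substituting T = 3.79351e+09 s and GM = 1.549e+20 m³/s²:
a = (1.549e+20 · (3.79351e+09)² / (4π²))^(1/3) m
a ≈ 3.836e+12 m = 3.836 Tm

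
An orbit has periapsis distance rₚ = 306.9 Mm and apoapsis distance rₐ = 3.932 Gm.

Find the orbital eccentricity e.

Convert to SI: rₚ = 306.9 Mm = 3.069e+08 m; rₐ = 3.932 Gm = 3.932e+09 m.
e = (rₐ − rₚ) / (rₐ + rₚ).
e = (3.932e+09 − 3.069e+08) / (3.932e+09 + 3.069e+08) = 3.6251e+09 / 4.2389e+09 ≈ 0.8552.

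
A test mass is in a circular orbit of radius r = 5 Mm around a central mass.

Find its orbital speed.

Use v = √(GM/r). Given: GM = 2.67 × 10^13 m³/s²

Convert to SI: r = 5 Mm = 5e+06 m.
For a circular orbit, gravity supplies the centripetal force, so v = √(GM / r).
v = √(2.67e+13 / 5e+06) m/s ≈ 2311 m/s = 2.311 km/s.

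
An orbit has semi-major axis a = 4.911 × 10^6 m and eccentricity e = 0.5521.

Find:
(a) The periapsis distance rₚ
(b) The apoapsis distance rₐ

(a) rₚ = a(1 − e) = 4.911e+06 · (1 − 0.5521) = 4.911e+06 · 0.4479 ≈ 2.2e+06 m = 2.2 × 10^6 m.
(b) rₐ = a(1 + e) = 4.911e+06 · (1 + 0.5521) = 4.911e+06 · 1.5521 ≈ 7.622e+06 m = 7.622 × 10^6 m.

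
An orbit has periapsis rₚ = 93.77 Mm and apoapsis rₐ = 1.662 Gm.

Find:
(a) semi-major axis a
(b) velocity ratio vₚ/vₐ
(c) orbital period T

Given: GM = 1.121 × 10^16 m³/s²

Convert to SI: rₚ = 93.77 Mm = 9.377e+07 m; rₐ = 1.662 Gm = 1.662e+09 m.
(a) a = (rₚ + rₐ)/2 = (9.377e+07 + 1.662e+09)/2 ≈ 8.779e+08 m
(b) Conservation of angular momentum (rₚvₚ = rₐvₐ) gives vₚ/vₐ = rₐ/rₚ = 1.662e+09/9.377e+07 ≈ 17.72
(c) With a = (rₚ + rₐ)/2 = 8.77885e+08 m, T = 2π √(a³/GM) = 2π √((8.77885e+08)³/1.121e+16) s ≈ 1.544e+06 s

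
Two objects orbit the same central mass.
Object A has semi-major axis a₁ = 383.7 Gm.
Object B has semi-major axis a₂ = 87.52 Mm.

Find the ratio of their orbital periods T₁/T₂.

Convert to SI: a₁ = 383.7 Gm = 3.837e+11 m; a₂ = 87.52 Mm = 8.752e+07 m.
From Kepler's third law, (T₁/T₂)² = (a₁/a₂)³, so T₁/T₂ = (a₁/a₂)^(3/2).
a₁/a₂ = 3.837e+11 / 8.752e+07 = 4384.14.
T₁/T₂ = (4384.14)^(3/2) ≈ 2.903e+05.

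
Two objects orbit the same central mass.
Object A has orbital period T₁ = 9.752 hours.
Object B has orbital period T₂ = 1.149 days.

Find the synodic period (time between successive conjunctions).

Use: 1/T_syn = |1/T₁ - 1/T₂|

Convert to SI: T₁ = 9.752 hours = 35107.2 s; T₂ = 1.149 days = 99273.6 s.
T_syn = |T₁ · T₂ / (T₁ − T₂)|.
T_syn = |35107.2 · 99273.6 / (35107.2 − 99273.6)| s ≈ 5.432e+04 s = 15.09 hours.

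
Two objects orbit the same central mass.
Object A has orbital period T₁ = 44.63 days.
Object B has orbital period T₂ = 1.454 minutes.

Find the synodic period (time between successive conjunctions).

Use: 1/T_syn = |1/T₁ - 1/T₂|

Convert to SI: T₁ = 44.63 days = 3.85603e+06 s; T₂ = 1.454 minutes = 87.24 s.
T_syn = |T₁ · T₂ / (T₁ − T₂)|.
T_syn = |3.85603e+06 · 87.24 / (3.85603e+06 − 87.24)| s ≈ 87.24 s = 1.454 minutes.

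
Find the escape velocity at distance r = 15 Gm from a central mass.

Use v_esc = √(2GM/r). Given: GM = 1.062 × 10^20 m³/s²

Convert to SI: r = 15 Gm = 1.5e+10 m.
Escape velocity comes from setting total energy to zero: ½v² − GM/r = 0 ⇒ v_esc = √(2GM / r).
v_esc = √(2 · 1.062e+20 / 1.5e+10) m/s ≈ 1.19e+05 m/s = 119 km/s.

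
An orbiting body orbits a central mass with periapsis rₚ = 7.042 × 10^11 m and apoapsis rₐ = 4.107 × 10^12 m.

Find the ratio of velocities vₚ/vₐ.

Conservation of angular momentum gives rₚvₚ = rₐvₐ, so vₚ/vₐ = rₐ/rₚ.
vₚ/vₐ = 4.107e+12 / 7.042e+11 ≈ 5.832.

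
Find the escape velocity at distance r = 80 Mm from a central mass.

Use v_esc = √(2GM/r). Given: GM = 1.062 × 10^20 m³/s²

Convert to SI: r = 80 Mm = 8e+07 m.
Escape velocity comes from setting total energy to zero: ½v² − GM/r = 0 ⇒ v_esc = √(2GM / r).
v_esc = √(2 · 1.062e+20 / 8e+07) m/s ≈ 1.629e+06 m/s = 1629 km/s.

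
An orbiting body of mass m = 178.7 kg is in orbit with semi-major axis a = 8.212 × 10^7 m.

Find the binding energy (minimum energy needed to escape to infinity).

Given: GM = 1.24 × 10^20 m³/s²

Total orbital energy is E = −GMm/(2a); binding energy is E_bind = −E = GMm/(2a).
E_bind = 1.24e+20 · 178.7 / (2 · 8.212e+07) J ≈ 1.349e+14 J = 134.9 TJ.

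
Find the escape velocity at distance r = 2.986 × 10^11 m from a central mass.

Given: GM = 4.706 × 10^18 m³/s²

Escape velocity comes from setting total energy to zero: ½v² − GM/r = 0 ⇒ v_esc = √(2GM / r).
v_esc = √(2 · 4.706e+18 / 2.986e+11) m/s ≈ 5614 m/s = 5.614 km/s.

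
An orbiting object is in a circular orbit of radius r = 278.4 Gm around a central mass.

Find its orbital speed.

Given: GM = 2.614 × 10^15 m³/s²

Convert to SI: r = 278.4 Gm = 2.784e+11 m.
For a circular orbit, gravity supplies the centripetal force, so v = √(GM / r).
v = √(2.614e+15 / 2.784e+11) m/s ≈ 96.9 m/s = 96.9 m/s.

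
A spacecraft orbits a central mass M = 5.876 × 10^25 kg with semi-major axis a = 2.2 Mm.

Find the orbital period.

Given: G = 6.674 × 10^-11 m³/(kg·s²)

Convert to SI: a = 2.2 Mm = 2.2e+06 m.
GM = G · M = 6.674e-11 · 5.876e+25 = 3.92164e+15 m³/s².
Kepler's third law: T = 2π √(a³ / GM).
Substituting a = 2.2e+06 m and GM = 3.92164e+15 m³/s²:
T = 2π √((2.2e+06)³ / 3.92164e+15) s
T ≈ 327.4 s = 5.457 minutes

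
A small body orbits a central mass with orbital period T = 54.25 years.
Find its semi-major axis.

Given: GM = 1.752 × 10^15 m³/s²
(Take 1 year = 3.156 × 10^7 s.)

Convert to SI: T = 54.25 years = 1.71213e+09 s.
Invert Kepler's third law: a = (GM · T² / (4π²))^(1/3).
Substituting T = 1.71213e+09 s and GM = 1.752e+15 m³/s²:
a = (1.752e+15 · (1.71213e+09)² / (4π²))^(1/3) m
a ≈ 5.067e+10 m = 50.67 Gm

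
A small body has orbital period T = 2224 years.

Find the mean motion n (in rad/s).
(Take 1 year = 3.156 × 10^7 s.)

Convert to SI: T = 2224 years = 7.01894e+10 s.
n = 2π / T.
n = 2π / 7.01894e+10 s ≈ 8.952e-11 rad/s.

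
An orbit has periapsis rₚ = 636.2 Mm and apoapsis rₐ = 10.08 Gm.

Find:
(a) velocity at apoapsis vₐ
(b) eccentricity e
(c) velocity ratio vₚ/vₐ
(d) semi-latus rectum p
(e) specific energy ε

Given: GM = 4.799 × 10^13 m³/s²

Convert to SI: rₚ = 636.2 Mm = 6.362e+08 m; rₐ = 10.08 Gm = 1.008e+10 m.
(a) With a = (rₚ + rₐ)/2 = 5.3581e+09 m, vₐ = √(GM (2/rₐ − 1/a)) = √(4.799e+13 · (2/1.008e+10 − 1/5.3581e+09)) m/s ≈ 23.78 m/s
(b) e = (rₐ − rₚ)/(rₐ + rₚ) = (1.008e+10 − 6.362e+08)/(1.008e+10 + 6.362e+08) ≈ 0.8813
(c) Conservation of angular momentum (rₚvₚ = rₐvₐ) gives vₚ/vₐ = rₐ/rₚ = 1.008e+10/6.362e+08 ≈ 15.84
(d) From a = (rₚ + rₐ)/2 = 5.3581e+09 m and e = (rₐ − rₚ)/(rₐ + rₚ) = 0.881264, p = a(1 − e²) = 5.3581e+09 · (1 − (0.881264)²) ≈ 1.197e+09 m
(e) With a = (rₚ + rₐ)/2 = 5.3581e+09 m, ε = −GM/(2a) = −4.799e+13/(2 · 5.3581e+09) J/kg ≈ -4478 J/kg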